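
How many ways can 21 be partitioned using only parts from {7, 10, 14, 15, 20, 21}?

The partitions of 21 that satisfy the conditions:
21
14,7
7,7,7
That's 3 in total.

3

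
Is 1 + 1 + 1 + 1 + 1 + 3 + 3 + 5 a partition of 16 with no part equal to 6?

The parts sum to 16, and the condition 'no summand equals 6' holds.

Yes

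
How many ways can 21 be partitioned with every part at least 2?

165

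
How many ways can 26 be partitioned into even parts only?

101

A full systematic count gives 101.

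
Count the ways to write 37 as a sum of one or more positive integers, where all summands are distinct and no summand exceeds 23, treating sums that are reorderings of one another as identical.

672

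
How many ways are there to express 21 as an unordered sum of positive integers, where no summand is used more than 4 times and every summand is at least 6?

They are:
21
15,6
14,7
13,8
12,9
11,10
9,6,6
8,7,6
7,7,7

9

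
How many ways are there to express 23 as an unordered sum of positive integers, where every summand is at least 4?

There are too many to list fully; the first 12 (by largest part) are:
23
19+4
18+5
17+6
16+7
15+8
15+4+4
14+9
14+5+4
13+10
13+6+4
13+5+5
…and 27 more, for 39 total.

39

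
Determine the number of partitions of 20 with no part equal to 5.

A full systematic count gives 451.

451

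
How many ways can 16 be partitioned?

There are 231 such partitions.

231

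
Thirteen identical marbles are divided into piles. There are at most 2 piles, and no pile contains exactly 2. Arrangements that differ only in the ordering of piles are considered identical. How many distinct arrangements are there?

6

They are:
13
12+1
10+3
9+4
8+5
7+6
Counting gives 6.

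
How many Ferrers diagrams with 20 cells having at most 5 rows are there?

192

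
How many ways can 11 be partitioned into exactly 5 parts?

Enumerating:
7, 1, 1, 1, 1
6, 2, 1, 1, 1
5, 3, 1, 1, 1
5, 2, 2, 1, 1
4, 4, 1, 1, 1
4, 3, 2, 1, 1
4, 2, 2, 2, 1
3, 3, 3, 1, 1
3, 3, 2, 2, 1
3, 2, 2, 2, 2
That's 10 in total.

10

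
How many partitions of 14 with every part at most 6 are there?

A full systematic count gives 90.

90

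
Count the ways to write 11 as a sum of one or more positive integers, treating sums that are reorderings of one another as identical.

56

There are too many to list fully; the first 12 (by largest part) are:
11
10+1
9+2
9+1+1
8+3
8+2+1
8+1+1+1
7+4
7+3+1
7+2+2
7+2+1+1
7+1+1+1+1
…and 44 more, for 56 total.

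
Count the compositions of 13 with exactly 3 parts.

By stars and bars with positive parts, the count is C(12,2) = 66.

66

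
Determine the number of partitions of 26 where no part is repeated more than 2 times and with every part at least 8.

Listing the qualifying partitions of 26:
26
18,8
17,9
16,10
15,11
14,12
13,13
10,8,8
9,9,8
Counting gives 9.

9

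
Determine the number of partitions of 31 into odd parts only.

340

There are 340 such partitions.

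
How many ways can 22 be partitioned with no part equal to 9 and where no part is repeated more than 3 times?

Counting exhaustively, 420 partitions satisfy the conditions.

420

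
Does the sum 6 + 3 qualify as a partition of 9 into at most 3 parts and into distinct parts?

Yes

The parts sum to 9, and the condition 'there are at most 3 summands' holds; the condition 'all summands are distinct' holds.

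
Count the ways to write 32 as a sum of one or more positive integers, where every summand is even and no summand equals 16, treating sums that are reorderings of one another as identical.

209

Direct enumeration gives 209 partitions.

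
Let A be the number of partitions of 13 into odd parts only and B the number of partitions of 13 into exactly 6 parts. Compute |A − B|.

4

Partitions of 13 into odd parts only: 18.
Partitions of 13 into exactly 6 parts: 14.
|18 − 14| = 4.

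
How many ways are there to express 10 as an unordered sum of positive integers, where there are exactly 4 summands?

9

They are:
1, 1, 1, 7
1, 1, 2, 6
1, 1, 3, 5
1, 2, 2, 5
1, 1, 4, 4
1, 2, 3, 4
2, 2, 2, 4
1, 3, 3, 3
2, 2, 3, 3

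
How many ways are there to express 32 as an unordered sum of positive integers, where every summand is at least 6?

A partial list (first 12 by largest part):
32
26 + 6
25 + 7
24 + 8
23 + 9
22 + 10
21 + 11
20 + 12
20 + 6 + 6
19 + 13
19 + 7 + 6
18 + 14
…and 41 more, for 53 total.

53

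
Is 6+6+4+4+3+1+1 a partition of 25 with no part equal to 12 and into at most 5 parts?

No

The parts sum to 25, and the condition 'there are at most 5 summands' is violated.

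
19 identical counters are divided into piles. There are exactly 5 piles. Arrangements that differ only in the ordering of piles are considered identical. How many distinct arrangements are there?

A partial list (first 12 by largest part):
15+1+1+1+1
14+2+1+1+1
13+3+1+1+1
13+2+2+1+1
12+4+1+1+1
12+3+2+1+1
12+2+2+2+1
11+5+1+1+1
11+4+2+1+1
11+3+3+1+1
11+3+2+2+1
11+2+2+2+2
…and 58 more, for 70 total.

70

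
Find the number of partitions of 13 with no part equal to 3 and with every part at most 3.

They are:
2 + 2 + 2 + 2 + 2 + 2 + 1
2 + 2 + 2 + 2 + 2 + 1 + 1 + 1
2 + 2 + 2 + 2 + 1 + 1 + 1 + 1 + 1
2 + 2 + 2 + 1 + 1 + 1 + 1 + 1 + 1 + 1
2 + 2 + 1 + 1 + 1 + 1 + 1 + 1 + 1 + 1 + 1
2 + 1 + 1 + 1 + 1 + 1 + 1 + 1 + 1 + 1 + 1 + 1
1 + 1 + 1 + 1 + 1 + 1 + 1 + 1 + 1 + 1 + 1 + 1 + 1

7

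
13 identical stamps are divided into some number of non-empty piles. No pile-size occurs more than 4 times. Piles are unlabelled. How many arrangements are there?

76

Systematic enumeration (by largest part, then next-largest, …) yields 76.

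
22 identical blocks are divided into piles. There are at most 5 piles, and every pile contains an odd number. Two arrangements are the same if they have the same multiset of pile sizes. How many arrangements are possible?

24

The partitions of 22 that satisfy the conditions:
21,1
19,3
19,1,1,1
17,5
17,3,1,1
15,7
15,5,1,1
15,3,3,1
13,9
13,7,1,1
13,5,3,1
13,3,3,3
11,11
11,9,1,1
11,7,3,1
11,5,5,1
11,5,3,3
9,9,3,1
9,7,5,1
9,7,3,3
9,5,5,3
7,7,7,1
7,7,5,3
7,5,5,5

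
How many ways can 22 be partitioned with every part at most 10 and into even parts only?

A partial list (first 12 by largest part):
10,10,2
10,8,4
10,8,2,2
10,6,6
10,6,4,2
10,6,2,2,2
10,4,4,4
10,4,4,2,2
10,4,2,2,2,2
10,2,2,2,2,2,2
8,8,6
8,8,4,2
…and 25 more, for 37 total.

37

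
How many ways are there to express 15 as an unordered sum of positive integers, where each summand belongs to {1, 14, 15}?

3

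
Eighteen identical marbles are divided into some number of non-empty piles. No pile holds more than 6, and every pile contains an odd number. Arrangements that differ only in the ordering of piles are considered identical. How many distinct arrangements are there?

They are:
3, 5, 5, 5
1, 1, 1, 5, 5, 5
1, 1, 3, 3, 5, 5
1, 1, 1, 1, 1, 3, 5, 5
1, 1, 1, 1, 1, 1, 1, 1, 5, 5
1, 3, 3, 3, 3, 5
1, 1, 1, 1, 3, 3, 3, 5
1, 1, 1, 1, 1, 1, 1, 3, 3, 5
1, 1, 1, 1, 1, 1, 1, 1, 1, 1, 3, 5
1, 1, 1, 1, 1, 1, 1, 1, 1, 1, 1, 1, 1, 5
3, 3, 3, 3, 3, 3
1, 1, 1, 3, 3, 3, 3, 3
1, 1, 1, 1, 1, 1, 3, 3, 3, 3
1, 1, 1, 1, 1, 1, 1, 1, 1, 3, 3, 3
1, 1, 1, 1, 1, 1, 1, 1, 1, 1, 1, 1, 3, 3
1, 1, 1, 1, 1, 1, 1, 1, 1, 1, 1, 1, 1, 1, 1, 3
1, 1, 1, 1, 1, 1, 1, 1, 1, 1, 1, 1, 1, 1, 1, 1, 1, 1
That's 17 in total.

17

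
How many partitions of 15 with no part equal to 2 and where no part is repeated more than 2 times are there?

34

A partial list (first 12 by largest part):
15
14 + 1
13 + 1 + 1
12 + 3
11 + 4
11 + 3 + 1
10 + 5
10 + 4 + 1
10 + 3 + 1 + 1
9 + 6
9 + 5 + 1
9 + 4 + 1 + 1
…and 22 more, for 34 total.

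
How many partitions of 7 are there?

15

They are:
7
6+1
5+2
5+1+1
4+3
4+2+1
4+1+1+1
3+3+1
3+2+2
3+2+1+1
3+1+1+1+1
2+2+2+1
2+2+1+1+1
2+1+1+1+1+1
1+1+1+1+1+1+1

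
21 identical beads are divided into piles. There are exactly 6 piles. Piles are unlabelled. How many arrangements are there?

Enumerating by decreasing first part gives 110 partitions in all.

110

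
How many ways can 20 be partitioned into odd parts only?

64

A partial list (first 12 by largest part):
19+1
17+3
17+1+1+1
15+5
15+3+1+1
15+1+1+1+1+1
13+7
13+5+1+1
13+3+3+1
13+3+1+1+1+1
13+1+1+1+1+1+1+1
11+9
…and 52 more, for 64 total.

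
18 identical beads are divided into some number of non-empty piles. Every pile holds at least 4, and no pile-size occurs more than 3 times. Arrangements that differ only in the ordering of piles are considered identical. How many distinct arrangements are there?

16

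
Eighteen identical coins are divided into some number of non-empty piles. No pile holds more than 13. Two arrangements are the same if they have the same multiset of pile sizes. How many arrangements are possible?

373

There are 373 such partitions.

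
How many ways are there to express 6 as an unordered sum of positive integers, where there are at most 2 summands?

The partitions of 6 that satisfy the conditions:
6
1+5
2+4
3+3

4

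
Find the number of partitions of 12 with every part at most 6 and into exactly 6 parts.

10

They are:
1,1,1,1,2,6
1,1,1,1,3,5
1,1,1,2,2,5
1,1,1,1,4,4
1,1,1,2,3,4
1,1,2,2,2,4
1,1,1,3,3,3
1,1,2,2,3,3
1,2,2,2,2,3
2,2,2,2,2,2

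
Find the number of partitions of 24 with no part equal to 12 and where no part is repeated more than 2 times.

395

Enumerating by decreasing first part gives 395 partitions in all.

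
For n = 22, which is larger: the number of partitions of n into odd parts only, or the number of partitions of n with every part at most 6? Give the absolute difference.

302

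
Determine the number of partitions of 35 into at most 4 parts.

A full systematic count gives 441.

441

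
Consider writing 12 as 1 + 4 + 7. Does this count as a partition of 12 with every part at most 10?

Yes

The parts sum to 12, and the condition 'no summand exceeds 10' holds.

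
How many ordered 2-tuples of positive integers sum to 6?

5

Equivalently, choose which 1 of the 5 gaps become plus signs: C(5,1) = 5.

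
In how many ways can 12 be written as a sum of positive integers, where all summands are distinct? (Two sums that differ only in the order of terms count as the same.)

Enumerating:
12
11 + 1
10 + 2
9 + 3
9 + 2 + 1
8 + 4
8 + 3 + 1
7 + 5
7 + 4 + 1
7 + 3 + 2
6 + 5 + 1
6 + 4 + 2
6 + 3 + 2 + 1
5 + 4 + 3
5 + 4 + 2 + 1

15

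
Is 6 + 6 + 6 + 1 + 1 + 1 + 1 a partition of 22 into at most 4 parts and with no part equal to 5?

No

The parts sum to 22, and the condition 'there are at most 4 summands' is violated.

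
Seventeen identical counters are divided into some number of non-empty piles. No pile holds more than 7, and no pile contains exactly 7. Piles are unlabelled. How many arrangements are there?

163

Enumerating by decreasing first part gives 163 partitions in all.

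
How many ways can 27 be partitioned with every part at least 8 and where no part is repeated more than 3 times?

They are:
27
19,8
18,9
17,10
16,11
15,12
14,13
11,8,8
10,9,8
9,9,9

10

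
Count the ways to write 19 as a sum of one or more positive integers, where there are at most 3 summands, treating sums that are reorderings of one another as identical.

40

A partial list (first 12 by largest part):
19
18+1
17+2
17+1+1
16+3
16+2+1
15+4
15+3+1
15+2+2
14+5
14+4+1
14+3+2
…and 28 more, for 40 total.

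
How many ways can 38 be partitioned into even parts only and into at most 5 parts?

Systematic enumeration (by largest part, then next-largest, …) yields 164.

164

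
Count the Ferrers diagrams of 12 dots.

Enumerating by decreasing first part gives 77 partitions in all.

77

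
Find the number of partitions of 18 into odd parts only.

46

There are too many to list fully; the first 12 (by largest part) are:
17,1
15,3
15,1,1,1
13,5
13,3,1,1
13,1,1,1,1,1
11,7
11,5,1,1
11,3,3,1
11,3,1,1,1,1
11,1,1,1,1,1,1,1
9,9
…and 34 more, for 46 total.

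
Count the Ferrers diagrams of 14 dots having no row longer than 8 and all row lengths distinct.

12

The partitions of 14 that satisfy the conditions:
8, 6
8, 5, 1
8, 4, 2
8, 3, 2, 1
7, 6, 1
7, 5, 2
7, 4, 3
7, 4, 2, 1
6, 5, 3
6, 5, 2, 1
6, 4, 3, 1
5, 4, 3, 2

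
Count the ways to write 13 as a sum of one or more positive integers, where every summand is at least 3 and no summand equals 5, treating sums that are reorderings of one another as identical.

7

They are:
13
3 + 10
4 + 9
6 + 7
3 + 3 + 7
3 + 4 + 6
3 + 3 + 3 + 4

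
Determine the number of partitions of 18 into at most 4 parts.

Systematic enumeration (by largest part, then next-largest, …) yields 84.

84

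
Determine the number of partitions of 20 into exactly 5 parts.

84

Direct enumeration gives 84 partitions.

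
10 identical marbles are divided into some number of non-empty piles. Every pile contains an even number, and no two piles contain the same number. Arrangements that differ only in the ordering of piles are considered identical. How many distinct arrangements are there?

Enumerating:
10
8 + 2
6 + 4
That's 3 in total.

3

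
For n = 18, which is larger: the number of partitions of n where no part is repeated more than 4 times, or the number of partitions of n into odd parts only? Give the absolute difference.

216

Partitions of 18 where no part is repeated more than 4 times: 262.
Partitions of 18 into odd parts only: 46.
|262 − 46| = 216.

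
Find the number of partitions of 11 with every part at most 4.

27

There are too many to list fully; the first 12 (by largest part) are:
4,4,3
4,4,2,1
4,4,1,1,1
4,3,3,1
4,3,2,2
4,3,2,1,1
4,3,1,1,1,1
4,2,2,2,1
4,2,2,1,1,1
4,2,1,1,1,1,1
4,1,1,1,1,1,1,1
3,3,3,2
…and 15 more, for 27 total.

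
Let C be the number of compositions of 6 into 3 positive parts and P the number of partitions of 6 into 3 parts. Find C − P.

Compositions: C(5,2) = 10.
Unordered (partitions into 3 parts): 3.
Difference: 10 − 3 = 7.

7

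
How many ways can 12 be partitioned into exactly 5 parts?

Listing the qualifying partitions of 12:
8, 1, 1, 1, 1
7, 2, 1, 1, 1
6, 3, 1, 1, 1
6, 2, 2, 1, 1
5, 4, 1, 1, 1
5, 3, 2, 1, 1
5, 2, 2, 2, 1
4, 4, 2, 1, 1
4, 3, 3, 1, 1
4, 3, 2, 2, 1
4, 2, 2, 2, 2
3, 3, 3, 2, 1
3, 3, 2, 2, 2

13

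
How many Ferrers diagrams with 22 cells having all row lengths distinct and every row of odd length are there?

8

Listing the qualifying partitions of 22:
1, 21
3, 19
5, 17
7, 15
9, 13
1, 3, 5, 13
1, 3, 7, 11
1, 5, 7, 9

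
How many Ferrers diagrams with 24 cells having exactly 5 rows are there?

Enumerating by decreasing first part gives 164 partitions in all.

164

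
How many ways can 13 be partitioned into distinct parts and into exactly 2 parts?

6

The partitions of 13 that satisfy the conditions:
12, 1
11, 2
10, 3
9, 4
8, 5
7, 6
Counting gives 6.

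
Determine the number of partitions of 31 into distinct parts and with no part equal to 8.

Counting exhaustively, 258 partitions satisfy the conditions.

258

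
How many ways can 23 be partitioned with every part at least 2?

253

There are 253 such partitions.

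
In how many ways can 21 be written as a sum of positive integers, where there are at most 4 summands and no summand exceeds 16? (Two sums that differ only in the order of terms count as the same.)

Enumerating by decreasing first part gives 109 partitions in all.

109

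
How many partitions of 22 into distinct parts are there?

89

Enumerating by decreasing first part gives 89 partitions in all.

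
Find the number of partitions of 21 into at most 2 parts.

11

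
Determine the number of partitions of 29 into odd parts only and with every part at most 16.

217

Direct enumeration gives 217 partitions.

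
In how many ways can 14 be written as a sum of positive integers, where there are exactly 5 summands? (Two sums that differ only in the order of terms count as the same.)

They are:
10 + 1 + 1 + 1 + 1
9 + 2 + 1 + 1 + 1
8 + 3 + 1 + 1 + 1
8 + 2 + 2 + 1 + 1
7 + 4 + 1 + 1 + 1
7 + 3 + 2 + 1 + 1
7 + 2 + 2 + 2 + 1
6 + 5 + 1 + 1 + 1
6 + 4 + 2 + 1 + 1
6 + 3 + 3 + 1 + 1
6 + 3 + 2 + 2 + 1
6 + 2 + 2 + 2 + 2
5 + 5 + 2 + 1 + 1
5 + 4 + 3 + 1 + 1
5 + 4 + 2 + 2 + 1
5 + 3 + 3 + 2 + 1
5 + 3 + 2 + 2 + 2
4 + 4 + 4 + 1 + 1
4 + 4 + 3 + 2 + 1
4 + 4 + 2 + 2 + 2
4 + 3 + 3 + 3 + 1
4 + 3 + 3 + 2 + 2
3 + 3 + 3 + 3 + 2

23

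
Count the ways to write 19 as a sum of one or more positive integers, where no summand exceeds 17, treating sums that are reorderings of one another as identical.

488

Enumerating by decreasing first part gives 488 partitions in all.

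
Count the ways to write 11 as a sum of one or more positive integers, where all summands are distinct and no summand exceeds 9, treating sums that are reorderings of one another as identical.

10

Enumerating:
9, 2
8, 3
8, 2, 1
7, 4
7, 3, 1
6, 5
6, 4, 1
6, 3, 2
5, 4, 2
5, 3, 2, 1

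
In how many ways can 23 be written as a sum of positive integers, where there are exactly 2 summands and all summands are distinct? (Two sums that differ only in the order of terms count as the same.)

Listing the qualifying partitions of 23:
1,22
2,21
3,20
4,19
5,18
6,17
7,16
8,15
9,14
10,13
11,12

11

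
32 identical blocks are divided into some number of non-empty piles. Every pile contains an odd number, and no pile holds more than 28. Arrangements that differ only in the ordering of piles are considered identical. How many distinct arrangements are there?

387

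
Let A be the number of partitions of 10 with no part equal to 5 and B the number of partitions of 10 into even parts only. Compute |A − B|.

28

Partitions of 10 with no part equal to 5: 35.
Partitions of 10 into even parts only: 7.
|35 − 7| = 28.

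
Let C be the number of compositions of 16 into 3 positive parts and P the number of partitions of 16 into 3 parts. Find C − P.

84

Ordered (compositions into 3 parts): C(15,2) = 105.
Partitions of 16 into exactly 3 parts: 21.
Difference: 105 − 21 = 84.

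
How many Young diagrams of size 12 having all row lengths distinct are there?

15

Enumerating:
12
11,1
10,2
9,3
9,2,1
8,4
8,3,1
7,5
7,4,1
7,3,2
6,5,1
6,4,2
6,3,2,1
5,4,3
5,4,2,1
Counting gives 15.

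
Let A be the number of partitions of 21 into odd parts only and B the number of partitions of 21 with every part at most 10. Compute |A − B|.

Partitions of 21 into odd parts only: 76.
Partitions of 21 with every part at most 10: 653.
|76 − 653| = 577.

577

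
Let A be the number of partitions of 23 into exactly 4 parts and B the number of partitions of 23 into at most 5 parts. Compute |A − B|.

197

Partitions of 23 into exactly 4 parts: 94.
Partitions of 23 into at most 5 parts: 291.
|94 − 291| = 197.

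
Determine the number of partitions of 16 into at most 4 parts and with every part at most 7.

23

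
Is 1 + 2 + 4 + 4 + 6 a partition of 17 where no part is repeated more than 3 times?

The parts sum to 17, and the condition 'no summand is used more than 3 times' holds.

Yes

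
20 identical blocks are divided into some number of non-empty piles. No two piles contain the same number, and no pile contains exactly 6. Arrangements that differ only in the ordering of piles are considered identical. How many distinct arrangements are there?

There are too many to list fully; the first 12 (by largest part) are:
20
19 + 1
18 + 2
17 + 3
17 + 2 + 1
16 + 4
16 + 3 + 1
15 + 5
15 + 4 + 1
15 + 3 + 2
14 + 5 + 1
14 + 4 + 2
…and 35 more, for 47 total.

47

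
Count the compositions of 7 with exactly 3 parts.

15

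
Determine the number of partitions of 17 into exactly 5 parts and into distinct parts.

The partitions of 17 that satisfy the conditions:
7,4,3,2,1
6,5,3,2,1
Counting gives 2.

2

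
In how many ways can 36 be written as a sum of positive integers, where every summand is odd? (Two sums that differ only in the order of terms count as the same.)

Direct enumeration gives 668 partitions.

668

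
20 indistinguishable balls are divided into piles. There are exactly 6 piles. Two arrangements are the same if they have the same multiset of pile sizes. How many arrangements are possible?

There are 90 such partitions.

90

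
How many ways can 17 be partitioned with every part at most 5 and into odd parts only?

Enumerating:
1+1+5+5+5
1+3+3+5+5
1+1+1+1+3+5+5
1+1+1+1+1+1+1+5+5
3+3+3+3+5
1+1+1+3+3+3+5
1+1+1+1+1+1+3+3+5
1+1+1+1+1+1+1+1+1+3+5
1+1+1+1+1+1+1+1+1+1+1+1+5
1+1+3+3+3+3+3
1+1+1+1+1+3+3+3+3
1+1+1+1+1+1+1+1+3+3+3
1+1+1+1+1+1+1+1+1+1+1+3+3
1+1+1+1+1+1+1+1+1+1+1+1+1+1+3
1+1+1+1+1+1+1+1+1+1+1+1+1+1+1+1+1
Counting gives 15.

15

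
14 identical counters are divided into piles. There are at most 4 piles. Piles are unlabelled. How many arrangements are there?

47

A partial list (first 12 by largest part):
14
13, 1
12, 2
12, 1, 1
11, 3
11, 2, 1
11, 1, 1, 1
10, 4
10, 3, 1
10, 2, 2
10, 2, 1, 1
9, 5
…and 35 more, for 47 total.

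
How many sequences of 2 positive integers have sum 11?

A composition of 11 into 2 positive parts is chosen by placing 1 dividers among the 10 gaps between 11 units: C(10,1) = 10.

10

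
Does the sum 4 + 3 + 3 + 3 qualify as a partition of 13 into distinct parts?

The parts sum to 13, and the condition 'all summands are distinct' is violated.

No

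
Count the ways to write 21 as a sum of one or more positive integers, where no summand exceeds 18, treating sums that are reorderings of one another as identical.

788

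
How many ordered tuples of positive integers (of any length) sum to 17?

65536

There are 16 gaps and each independently is a cut or not, giving 2^16 = 65536.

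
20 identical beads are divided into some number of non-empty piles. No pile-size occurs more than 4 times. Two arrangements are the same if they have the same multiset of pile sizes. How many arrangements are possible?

409

There are 409 such partitions.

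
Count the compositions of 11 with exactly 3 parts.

45

By stars and bars with positive parts, the count is C(10,2) = 45.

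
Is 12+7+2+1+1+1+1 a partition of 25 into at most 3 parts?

No

The parts sum to 25, and the condition 'there are at most 3 summands' is violated.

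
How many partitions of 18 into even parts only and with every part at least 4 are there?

8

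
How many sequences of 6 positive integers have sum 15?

A composition of 15 into 6 positive parts is chosen by placing 5 dividers among the 14 gaps between 15 units: C(14,5) = 2002.

2002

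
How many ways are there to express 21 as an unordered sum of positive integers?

792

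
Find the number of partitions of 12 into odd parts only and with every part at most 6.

9

Enumerating:
5 + 5 + 1 + 1
5 + 3 + 3 + 1
5 + 3 + 1 + 1 + 1 + 1
5 + 1 + 1 + 1 + 1 + 1 + 1 + 1
3 + 3 + 3 + 3
3 + 3 + 3 + 1 + 1 + 1
3 + 3 + 1 + 1 + 1 + 1 + 1 + 1
3 + 1 + 1 + 1 + 1 + 1 + 1 + 1 + 1 + 1
1 + 1 + 1 + 1 + 1 + 1 + 1 + 1 + 1 + 1 + 1 + 1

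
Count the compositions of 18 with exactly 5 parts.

Place 4 bars in the 17 internal gaps of a row of 18 dots: C(17,4) = 2380.

2380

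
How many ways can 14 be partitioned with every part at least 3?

13

Enumerating:
14
3, 11
4, 10
5, 9
6, 8
3, 3, 8
7, 7
3, 4, 7
3, 5, 6
4, 4, 6
4, 5, 5
3, 3, 3, 5
3, 3, 4, 4
That's 13 in total.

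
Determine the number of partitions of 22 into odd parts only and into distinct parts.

Listing the qualifying partitions of 22:
1 + 21
3 + 19
5 + 17
7 + 15
9 + 13
1 + 3 + 5 + 13
1 + 3 + 7 + 11
1 + 5 + 7 + 9

8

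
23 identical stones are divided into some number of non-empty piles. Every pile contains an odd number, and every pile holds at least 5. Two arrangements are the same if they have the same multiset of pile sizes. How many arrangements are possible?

Listing the qualifying partitions of 23:
23
13,5,5
11,7,5
9,9,5
9,7,7

5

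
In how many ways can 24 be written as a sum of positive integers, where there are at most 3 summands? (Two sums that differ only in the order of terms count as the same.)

A partial list (first 12 by largest part):
24
1,23
2,22
1,1,22
3,21
1,2,21
4,20
1,3,20
2,2,20
5,19
1,4,19
2,3,19
…and 49 more, for 61 total.

61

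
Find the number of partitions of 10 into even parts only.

7

The partitions of 10 that satisfy the conditions:
10
8, 2
6, 4
6, 2, 2
4, 4, 2
4, 2, 2, 2
2, 2, 2, 2, 2
Counting gives 7.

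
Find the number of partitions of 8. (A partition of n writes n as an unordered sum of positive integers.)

22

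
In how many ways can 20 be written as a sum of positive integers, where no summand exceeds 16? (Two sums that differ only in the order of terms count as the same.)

Systematic enumeration (by largest part, then next-largest, …) yields 620.

620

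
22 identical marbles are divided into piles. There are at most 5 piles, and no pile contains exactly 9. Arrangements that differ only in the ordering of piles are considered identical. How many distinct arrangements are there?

Direct enumeration gives 216 partitions.

216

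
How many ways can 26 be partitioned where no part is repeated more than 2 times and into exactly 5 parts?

173

Direct enumeration gives 173 partitions.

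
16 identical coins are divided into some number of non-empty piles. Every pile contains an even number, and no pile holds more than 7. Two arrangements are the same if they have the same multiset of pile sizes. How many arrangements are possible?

10

They are:
6, 6, 4
6, 6, 2, 2
6, 4, 4, 2
6, 4, 2, 2, 2
6, 2, 2, 2, 2, 2
4, 4, 4, 4
4, 4, 4, 2, 2
4, 4, 2, 2, 2, 2
4, 2, 2, 2, 2, 2, 2
2, 2, 2, 2, 2, 2, 2, 2
Counting gives 10.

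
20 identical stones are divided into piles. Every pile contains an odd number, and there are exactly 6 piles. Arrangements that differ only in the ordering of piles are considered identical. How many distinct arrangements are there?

They are:
1 + 1 + 1 + 1 + 1 + 15
1 + 1 + 1 + 1 + 3 + 13
1 + 1 + 1 + 1 + 5 + 11
1 + 1 + 1 + 3 + 3 + 11
1 + 1 + 1 + 1 + 7 + 9
1 + 1 + 1 + 3 + 5 + 9
1 + 1 + 3 + 3 + 3 + 9
1 + 1 + 1 + 3 + 7 + 7
1 + 1 + 1 + 5 + 5 + 7
1 + 1 + 3 + 3 + 5 + 7
1 + 3 + 3 + 3 + 3 + 7
1 + 1 + 3 + 5 + 5 + 5
1 + 3 + 3 + 3 + 5 + 5
3 + 3 + 3 + 3 + 3 + 5
That's 14 in total.

14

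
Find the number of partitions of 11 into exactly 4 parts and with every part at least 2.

3

The partitions of 11 that satisfy the conditions:
2, 2, 2, 5
2, 2, 3, 4
2, 3, 3, 3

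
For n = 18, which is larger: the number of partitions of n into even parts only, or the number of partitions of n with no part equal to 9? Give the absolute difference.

Partitions of 18 into even parts only: 30.
Partitions of 18 with no part equal to 9: 355.
|30 − 355| = 325.

325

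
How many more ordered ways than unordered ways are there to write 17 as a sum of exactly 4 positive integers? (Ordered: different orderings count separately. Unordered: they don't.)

Ordered (compositions into 4 parts): C(16,3) = 560.
Unordered (partitions into 4 parts): 39.
Difference: 560 − 39 = 521.

521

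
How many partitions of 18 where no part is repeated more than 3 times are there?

208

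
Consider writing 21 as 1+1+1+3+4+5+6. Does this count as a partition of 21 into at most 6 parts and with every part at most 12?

No

The parts sum to 21, and the condition 'there are at most 6 summands' is violated.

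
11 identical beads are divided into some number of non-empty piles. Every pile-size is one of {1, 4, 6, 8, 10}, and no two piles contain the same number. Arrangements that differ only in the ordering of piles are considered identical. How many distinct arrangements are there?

Listing the qualifying partitions of 11:
10+1
6+4+1

2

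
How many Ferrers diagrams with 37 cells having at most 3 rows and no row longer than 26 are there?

There are 97 such partitions.

97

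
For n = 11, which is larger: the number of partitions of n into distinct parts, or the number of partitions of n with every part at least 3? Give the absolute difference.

6

Partitions of 11 into distinct parts: 12.
Partitions of 11 with every part at least 3: 6.
|12 − 6| = 6.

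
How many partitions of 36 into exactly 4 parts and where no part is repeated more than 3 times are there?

350

Counting exhaustively, 350 partitions satisfy the conditions.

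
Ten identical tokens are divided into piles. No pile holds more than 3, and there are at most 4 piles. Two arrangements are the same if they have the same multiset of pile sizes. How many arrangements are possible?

2

Enumerating:
1 + 3 + 3 + 3
2 + 2 + 3 + 3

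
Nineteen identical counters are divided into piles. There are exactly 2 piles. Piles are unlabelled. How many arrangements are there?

Enumerating:
18+1
17+2
16+3
15+4
14+5
13+6
12+7
11+8
10+9
Counting gives 9.

9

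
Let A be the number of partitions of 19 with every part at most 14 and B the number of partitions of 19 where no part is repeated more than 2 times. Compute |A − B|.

Partitions of 19 with every part at most 14: 478.
Partitions of 19 where no part is repeated more than 2 times: 163.
|478 − 163| = 315.

315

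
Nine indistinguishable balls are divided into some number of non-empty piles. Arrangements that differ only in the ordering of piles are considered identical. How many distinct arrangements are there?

30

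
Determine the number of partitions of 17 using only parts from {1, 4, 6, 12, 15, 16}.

14

Listing the qualifying partitions of 17:
1+16
1+1+15
1+4+12
1+1+1+1+1+12
1+4+6+6
1+1+1+1+1+6+6
1+1+1+4+4+6
1+1+1+1+1+1+1+4+6
1+1+1+1+1+1+1+1+1+1+1+6
1+4+4+4+4
1+1+1+1+1+4+4+4
1+1+1+1+1+1+1+1+1+4+4
1+1+1+1+1+1+1+1+1+1+1+1+1+4
1+1+1+1+1+1+1+1+1+1+1+1+1+1+1+1+1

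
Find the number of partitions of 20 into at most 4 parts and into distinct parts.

57

A partial list (first 12 by largest part):
20
19,1
18,2
17,3
17,2,1
16,4
16,3,1
15,5
15,4,1
15,3,2
14,6
14,5,1
…and 45 more, for 57 total.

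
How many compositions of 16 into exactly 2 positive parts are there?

15

By stars and bars with positive parts, the count is C(15,1) = 15.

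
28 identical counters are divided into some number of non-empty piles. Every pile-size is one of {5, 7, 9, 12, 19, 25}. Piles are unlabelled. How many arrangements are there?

They are:
19 + 9
12 + 9 + 7
9 + 9 + 5 + 5
9 + 7 + 7 + 5
7 + 7 + 7 + 7
That's 5 in total.

5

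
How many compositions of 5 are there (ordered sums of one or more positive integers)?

16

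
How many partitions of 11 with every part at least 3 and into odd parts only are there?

2

The partitions of 11 that satisfy the conditions:
11
5, 3, 3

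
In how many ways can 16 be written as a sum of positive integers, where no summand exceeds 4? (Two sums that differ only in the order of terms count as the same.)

64

A partial list (first 12 by largest part):
4 + 4 + 4 + 4
4 + 4 + 4 + 3 + 1
4 + 4 + 4 + 2 + 2
4 + 4 + 4 + 2 + 1 + 1
4 + 4 + 4 + 1 + 1 + 1 + 1
4 + 4 + 3 + 3 + 2
4 + 4 + 3 + 3 + 1 + 1
4 + 4 + 3 + 2 + 2 + 1
4 + 4 + 3 + 2 + 1 + 1 + 1
4 + 4 + 3 + 1 + 1 + 1 + 1 + 1
4 + 4 + 2 + 2 + 2 + 2
4 + 4 + 2 + 2 + 2 + 1 + 1
…and 52 more, for 64 total.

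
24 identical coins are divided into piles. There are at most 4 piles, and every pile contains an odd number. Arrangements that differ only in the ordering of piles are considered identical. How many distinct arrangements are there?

There are too many to list fully; the first 12 (by largest part) are:
23+1
21+3
21+1+1+1
19+5
19+3+1+1
17+7
17+5+1+1
17+3+3+1
15+9
15+7+1+1
15+5+3+1
15+3+3+3
…and 17 more, for 29 total.

29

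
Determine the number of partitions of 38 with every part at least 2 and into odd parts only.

Counting exhaustively, 104 partitions satisfy the conditions.

104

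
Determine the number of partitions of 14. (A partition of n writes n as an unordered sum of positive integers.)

135

There are 135 such partitions.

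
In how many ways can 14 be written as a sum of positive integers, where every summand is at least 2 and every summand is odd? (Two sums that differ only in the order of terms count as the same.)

4

The partitions of 14 that satisfy the conditions:
3, 11
5, 9
7, 7
3, 3, 3, 5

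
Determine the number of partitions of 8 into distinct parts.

6

The partitions of 8 that satisfy the conditions:
8
7 + 1
6 + 2
5 + 3
5 + 2 + 1
4 + 3 + 1
Counting gives 6.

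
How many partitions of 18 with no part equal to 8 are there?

343

Systematic enumeration (by largest part, then next-largest, …) yields 343.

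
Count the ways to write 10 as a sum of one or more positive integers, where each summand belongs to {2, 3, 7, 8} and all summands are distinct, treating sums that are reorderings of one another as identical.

2

Listing the qualifying partitions of 10:
8,2
7,3
Counting gives 2.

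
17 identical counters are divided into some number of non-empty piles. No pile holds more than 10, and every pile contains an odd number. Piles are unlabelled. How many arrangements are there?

A partial list (first 12 by largest part):
1+7+9
3+5+9
1+1+1+5+9
1+1+3+3+9
1+1+1+1+1+3+9
1+1+1+1+1+1+1+1+9
3+7+7
1+1+1+7+7
5+5+7
1+1+3+5+7
1+1+1+1+1+5+7
1+3+3+3+7
…and 18 more, for 30 total.

30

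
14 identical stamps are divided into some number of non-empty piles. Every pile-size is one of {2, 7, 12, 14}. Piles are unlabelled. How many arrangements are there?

They are:
14
12, 2
7, 7
2, 2, 2, 2, 2, 2, 2

4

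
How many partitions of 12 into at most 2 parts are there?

Enumerating:
12
11,1
10,2
9,3
8,4
7,5
6,6
That's 7 in total.

7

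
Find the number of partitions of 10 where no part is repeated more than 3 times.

29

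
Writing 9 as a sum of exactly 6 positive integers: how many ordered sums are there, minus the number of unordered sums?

53

Compositions: C(8,5) = 56.
Partitions of 9 into exactly 6 parts: 3.
Difference: 56 − 3 = 53.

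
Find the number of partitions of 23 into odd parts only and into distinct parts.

Listing the qualifying partitions of 23:
23
1+3+19
1+5+17
1+7+15
3+5+15
1+9+13
3+7+13
3+9+11
5+7+11
That's 9 in total.

9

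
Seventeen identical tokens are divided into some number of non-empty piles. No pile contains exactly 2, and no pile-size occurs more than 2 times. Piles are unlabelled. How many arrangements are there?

52

A partial list (first 12 by largest part):
17
16, 1
15, 1, 1
14, 3
13, 4
13, 3, 1
12, 5
12, 4, 1
12, 3, 1, 1
11, 6
11, 5, 1
11, 4, 1, 1
…and 40 more, for 52 total.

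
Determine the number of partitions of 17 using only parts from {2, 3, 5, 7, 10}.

16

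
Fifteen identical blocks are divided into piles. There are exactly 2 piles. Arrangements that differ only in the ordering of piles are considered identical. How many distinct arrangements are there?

7

Enumerating:
14+1
13+2
12+3
11+4
10+5
9+6
8+7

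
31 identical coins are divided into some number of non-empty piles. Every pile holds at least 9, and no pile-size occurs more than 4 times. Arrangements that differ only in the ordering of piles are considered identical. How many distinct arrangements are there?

Enumerating:
31
22,9
21,10
20,11
19,12
18,13
17,14
16,15
13,9,9
12,10,9
11,11,9
11,10,10

12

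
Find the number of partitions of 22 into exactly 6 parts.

Systematic enumeration (by largest part, then next-largest, …) yields 136.

136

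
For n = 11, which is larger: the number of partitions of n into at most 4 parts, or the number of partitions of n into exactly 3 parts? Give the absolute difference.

17

Partitions of 11 into at most 4 parts: 27.
Partitions of 11 into exactly 3 parts: 10.
|27 − 10| = 17.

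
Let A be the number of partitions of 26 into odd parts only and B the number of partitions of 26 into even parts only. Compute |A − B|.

64

Partitions of 26 into odd parts only: 165.
Partitions of 26 into even parts only: 101.
|165 − 101| = 64.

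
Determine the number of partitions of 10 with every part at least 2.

The partitions of 10 that satisfy the conditions:
10
8+2
7+3
6+4
6+2+2
5+5
5+3+2
4+4+2
4+3+3
4+2+2+2
3+3+2+2
2+2+2+2+2
That's 12 in total.

12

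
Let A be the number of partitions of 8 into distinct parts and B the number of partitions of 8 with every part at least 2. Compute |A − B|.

1

Partitions of 8 into distinct parts: 6.
Partitions of 8 with every part at least 2: 7.
|6 − 7| = 1.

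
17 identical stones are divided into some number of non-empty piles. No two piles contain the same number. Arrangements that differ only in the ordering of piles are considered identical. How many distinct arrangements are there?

There are too many to list fully; the first 12 (by largest part) are:
17
16,1
15,2
14,3
14,2,1
13,4
13,3,1
12,5
12,4,1
12,3,2
11,6
11,5,1
…and 26 more, for 38 total.

38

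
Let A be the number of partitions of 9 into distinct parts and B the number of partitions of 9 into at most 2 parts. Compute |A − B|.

Partitions of 9 into distinct parts: 8.
Partitions of 9 into at most 2 parts: 5.
|8 − 5| = 3.

3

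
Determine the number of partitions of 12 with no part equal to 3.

47

A partial list (first 12 by largest part):
12
11, 1
10, 2
10, 1, 1
9, 2, 1
9, 1, 1, 1
8, 4
8, 2, 2
8, 2, 1, 1
8, 1, 1, 1, 1
7, 5
7, 4, 1
…and 35 more, for 47 total.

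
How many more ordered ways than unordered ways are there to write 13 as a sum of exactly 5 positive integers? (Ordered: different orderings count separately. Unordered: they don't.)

477

Compositions: C(12,4) = 495.
Unordered (partitions into 5 parts): 18.
Difference: 495 − 18 = 477.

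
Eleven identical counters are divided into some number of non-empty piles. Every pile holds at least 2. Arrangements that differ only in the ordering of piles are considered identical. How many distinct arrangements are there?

Enumerating:
11
9,2
8,3
7,4
7,2,2
6,5
6,3,2
5,4,2
5,3,3
5,2,2,2
4,4,3
4,3,2,2
3,3,3,2
3,2,2,2,2
Counting gives 14.

14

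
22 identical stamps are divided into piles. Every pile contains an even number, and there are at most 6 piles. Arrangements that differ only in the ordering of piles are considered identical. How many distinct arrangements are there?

44

There are too many to list fully; the first 12 (by largest part) are:
22
2, 20
4, 18
2, 2, 18
6, 16
2, 4, 16
2, 2, 2, 16
8, 14
2, 6, 14
4, 4, 14
2, 2, 4, 14
2, 2, 2, 2, 14
…and 32 more, for 44 total.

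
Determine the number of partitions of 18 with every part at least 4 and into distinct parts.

9

They are:
18
14, 4
13, 5
12, 6
11, 7
10, 8
9, 5, 4
8, 6, 4
7, 6, 5
Counting gives 9.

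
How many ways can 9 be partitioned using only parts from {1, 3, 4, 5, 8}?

They are:
8+1
5+4
5+3+1
5+1+1+1+1
4+4+1
4+3+1+1
4+1+1+1+1+1
3+3+3
3+3+1+1+1
3+1+1+1+1+1+1
1+1+1+1+1+1+1+1+1

11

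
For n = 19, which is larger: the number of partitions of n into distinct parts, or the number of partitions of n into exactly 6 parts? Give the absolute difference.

17

Partitions of 19 into distinct parts: 54.
Partitions of 19 into exactly 6 parts: 71.
|54 − 71| = 17.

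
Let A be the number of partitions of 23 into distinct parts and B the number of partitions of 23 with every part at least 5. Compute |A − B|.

Partitions of 23 into distinct parts: 104.
Partitions of 23 with every part at least 5: 21.
|104 − 21| = 83.

83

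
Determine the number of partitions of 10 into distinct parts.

10

The partitions of 10 that satisfy the conditions:
10
1+9
2+8
3+7
1+2+7
4+6
1+3+6
1+4+5
2+3+5
1+2+3+4
Counting gives 10.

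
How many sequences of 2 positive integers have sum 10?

9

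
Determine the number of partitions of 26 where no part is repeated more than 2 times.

617

Counting exhaustively, 617 partitions satisfy the conditions.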